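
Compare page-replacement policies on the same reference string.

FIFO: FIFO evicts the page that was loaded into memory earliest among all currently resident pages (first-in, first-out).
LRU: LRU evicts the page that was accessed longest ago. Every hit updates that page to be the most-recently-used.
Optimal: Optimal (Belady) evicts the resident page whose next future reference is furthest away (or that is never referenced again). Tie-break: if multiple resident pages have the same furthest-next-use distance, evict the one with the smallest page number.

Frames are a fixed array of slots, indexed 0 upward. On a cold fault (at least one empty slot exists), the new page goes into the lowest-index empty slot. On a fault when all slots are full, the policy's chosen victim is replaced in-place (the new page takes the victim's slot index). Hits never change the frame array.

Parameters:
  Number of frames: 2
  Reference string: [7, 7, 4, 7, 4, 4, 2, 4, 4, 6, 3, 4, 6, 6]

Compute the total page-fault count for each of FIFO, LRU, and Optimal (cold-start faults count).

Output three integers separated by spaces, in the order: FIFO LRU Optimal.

--- FIFO ---
  step 0: ref 7 -> FAULT, frames=[7,-] (faults so far: 1)
  step 1: ref 7 -> HIT, frames=[7,-] (faults so far: 1)
  step 2: ref 4 -> FAULT, frames=[7,4] (faults so far: 2)
  step 3: ref 7 -> HIT, frames=[7,4] (faults so far: 2)
  step 4: ref 4 -> HIT, frames=[7,4] (faults so far: 2)
  step 5: ref 4 -> HIT, frames=[7,4] (faults so far: 2)
  step 6: ref 2 -> FAULT, evict 7, frames=[2,4] (faults so far: 3)
  step 7: ref 4 -> HIT, frames=[2,4] (faults so far: 3)
  step 8: ref 4 -> HIT, frames=[2,4] (faults so far: 3)
  step 9: ref 6 -> FAULT, evict 4, frames=[2,6] (faults so far: 4)
  step 10: ref 3 -> FAULT, evict 2, frames=[3,6] (faults so far: 5)
  step 11: ref 4 -> FAULT, evict 6, frames=[3,4] (faults so far: 6)
  step 12: ref 6 -> FAULT, evict 3, frames=[6,4] (faults so far: 7)
  step 13: ref 6 -> HIT, frames=[6,4] (faults so far: 7)
  FIFO total faults: 7
--- LRU ---
  step 0: ref 7 -> FAULT, frames=[7,-] (faults so far: 1)
  step 1: ref 7 -> HIT, frames=[7,-] (faults so far: 1)
  step 2: ref 4 -> FAULT, frames=[7,4] (faults so far: 2)
  step 3: ref 7 -> HIT, frames=[7,4] (faults so far: 2)
  step 4: ref 4 -> HIT, frames=[7,4] (faults so far: 2)
  step 5: ref 4 -> HIT, frames=[7,4] (faults so far: 2)
  step 6: ref 2 -> FAULT, evict 7, frames=[2,4] (faults so far: 3)
  step 7: ref 4 -> HIT, frames=[2,4] (faults so far: 3)
  step 8: ref 4 -> HIT, frames=[2,4] (faults so far: 3)
  step 9: ref 6 -> FAULT, evict 2, frames=[6,4] (faults so far: 4)
  step 10: ref 3 -> FAULT, evict 4, frames=[6,3] (faults so far: 5)
  step 11: ref 4 -> FAULT, evict 6, frames=[4,3] (faults so far: 6)
  step 12: ref 6 -> FAULT, evict 3, frames=[4,6] (faults so far: 7)
  step 13: ref 6 -> HIT, frames=[4,6] (faults so far: 7)
  LRU total faults: 7
--- Optimal ---
  step 0: ref 7 -> FAULT, frames=[7,-] (faults so far: 1)
  step 1: ref 7 -> HIT, frames=[7,-] (faults so far: 1)
  step 2: ref 4 -> FAULT, frames=[7,4] (faults so far: 2)
  step 3: ref 7 -> HIT, frames=[7,4] (faults so far: 2)
  step 4: ref 4 -> HIT, frames=[7,4] (faults so far: 2)
  step 5: ref 4 -> HIT, frames=[7,4] (faults so far: 2)
  step 6: ref 2 -> FAULT, evict 7, frames=[2,4] (faults so far: 3)
  step 7: ref 4 -> HIT, frames=[2,4] (faults so far: 3)
  step 8: ref 4 -> HIT, frames=[2,4] (faults so far: 3)
  step 9: ref 6 -> FAULT, evict 2, frames=[6,4] (faults so far: 4)
  step 10: ref 3 -> FAULT, evict 6, frames=[3,4] (faults so far: 5)
  step 11: ref 4 -> HIT, frames=[3,4] (faults so far: 5)
  step 12: ref 6 -> FAULT, evict 3, frames=[6,4] (faults so far: 6)
  step 13: ref 6 -> HIT, frames=[6,4] (faults so far: 6)
  Optimal total faults: 6

Answer: 7 7 6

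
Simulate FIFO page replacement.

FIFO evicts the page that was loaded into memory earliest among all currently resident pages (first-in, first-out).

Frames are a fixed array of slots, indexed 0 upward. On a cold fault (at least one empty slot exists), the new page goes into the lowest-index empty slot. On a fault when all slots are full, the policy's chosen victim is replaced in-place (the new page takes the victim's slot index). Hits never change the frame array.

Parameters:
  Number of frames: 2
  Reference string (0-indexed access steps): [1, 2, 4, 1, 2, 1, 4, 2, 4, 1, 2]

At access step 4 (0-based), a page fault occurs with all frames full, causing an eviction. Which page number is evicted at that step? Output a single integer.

Step 0: ref 1 -> FAULT, frames=[1,-]
Step 1: ref 2 -> FAULT, frames=[1,2]
Step 2: ref 4 -> FAULT, evict 1, frames=[4,2]
Step 3: ref 1 -> FAULT, evict 2, frames=[4,1]
Step 4: ref 2 -> FAULT, evict 4, frames=[2,1]
At step 4: evicted page 4

Answer: 4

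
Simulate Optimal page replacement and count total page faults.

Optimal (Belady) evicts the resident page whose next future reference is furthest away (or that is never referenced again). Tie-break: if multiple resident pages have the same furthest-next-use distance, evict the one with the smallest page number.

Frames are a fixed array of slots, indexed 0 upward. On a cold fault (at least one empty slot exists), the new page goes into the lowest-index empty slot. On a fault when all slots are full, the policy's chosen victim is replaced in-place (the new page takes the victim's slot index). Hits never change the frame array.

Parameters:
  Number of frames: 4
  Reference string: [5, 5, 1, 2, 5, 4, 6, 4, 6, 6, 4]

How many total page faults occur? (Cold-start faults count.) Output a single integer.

Answer: 5

Derivation:
Step 0: ref 5 → FAULT, frames=[5,-,-,-]
Step 1: ref 5 → HIT, frames=[5,-,-,-]
Step 2: ref 1 → FAULT, frames=[5,1,-,-]
Step 3: ref 2 → FAULT, frames=[5,1,2,-]
Step 4: ref 5 → HIT, frames=[5,1,2,-]
Step 5: ref 4 → FAULT, frames=[5,1,2,4]
Step 6: ref 6 → FAULT (evict 1), frames=[5,6,2,4]
Step 7: ref 4 → HIT, frames=[5,6,2,4]
Step 8: ref 6 → HIT, frames=[5,6,2,4]
Step 9: ref 6 → HIT, frames=[5,6,2,4]
Step 10: ref 4 → HIT, frames=[5,6,2,4]
Total faults: 5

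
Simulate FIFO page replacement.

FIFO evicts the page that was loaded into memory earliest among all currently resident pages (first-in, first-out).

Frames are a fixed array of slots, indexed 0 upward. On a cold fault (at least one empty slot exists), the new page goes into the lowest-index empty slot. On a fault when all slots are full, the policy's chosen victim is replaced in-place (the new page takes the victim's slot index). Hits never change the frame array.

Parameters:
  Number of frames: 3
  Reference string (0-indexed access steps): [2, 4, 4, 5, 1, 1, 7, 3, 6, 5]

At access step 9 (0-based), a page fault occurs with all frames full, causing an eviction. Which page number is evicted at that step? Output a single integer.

Step 0: ref 2 -> FAULT, frames=[2,-,-]
Step 1: ref 4 -> FAULT, frames=[2,4,-]
Step 2: ref 4 -> HIT, frames=[2,4,-]
Step 3: ref 5 -> FAULT, frames=[2,4,5]
Step 4: ref 1 -> FAULT, evict 2, frames=[1,4,5]
Step 5: ref 1 -> HIT, frames=[1,4,5]
Step 6: ref 7 -> FAULT, evict 4, frames=[1,7,5]
Step 7: ref 3 -> FAULT, evict 5, frames=[1,7,3]
Step 8: ref 6 -> FAULT, evict 1, frames=[6,7,3]
Step 9: ref 5 -> FAULT, evict 7, frames=[6,5,3]
At step 9: evicted page 7

Answer: 7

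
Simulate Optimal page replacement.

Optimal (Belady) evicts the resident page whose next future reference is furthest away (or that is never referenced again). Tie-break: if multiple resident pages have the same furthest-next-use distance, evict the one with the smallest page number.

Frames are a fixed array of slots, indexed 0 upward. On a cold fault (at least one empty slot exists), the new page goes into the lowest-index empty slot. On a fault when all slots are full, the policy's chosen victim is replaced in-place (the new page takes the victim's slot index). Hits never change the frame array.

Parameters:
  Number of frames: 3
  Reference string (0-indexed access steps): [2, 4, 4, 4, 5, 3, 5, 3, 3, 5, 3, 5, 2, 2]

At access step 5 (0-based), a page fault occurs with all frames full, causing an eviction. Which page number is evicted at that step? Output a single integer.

Answer: 4

Derivation:
Step 0: ref 2 -> FAULT, frames=[2,-,-]
Step 1: ref 4 -> FAULT, frames=[2,4,-]
Step 2: ref 4 -> HIT, frames=[2,4,-]
Step 3: ref 4 -> HIT, frames=[2,4,-]
Step 4: ref 5 -> FAULT, frames=[2,4,5]
Step 5: ref 3 -> FAULT, evict 4, frames=[2,3,5]
At step 5: evicted page 4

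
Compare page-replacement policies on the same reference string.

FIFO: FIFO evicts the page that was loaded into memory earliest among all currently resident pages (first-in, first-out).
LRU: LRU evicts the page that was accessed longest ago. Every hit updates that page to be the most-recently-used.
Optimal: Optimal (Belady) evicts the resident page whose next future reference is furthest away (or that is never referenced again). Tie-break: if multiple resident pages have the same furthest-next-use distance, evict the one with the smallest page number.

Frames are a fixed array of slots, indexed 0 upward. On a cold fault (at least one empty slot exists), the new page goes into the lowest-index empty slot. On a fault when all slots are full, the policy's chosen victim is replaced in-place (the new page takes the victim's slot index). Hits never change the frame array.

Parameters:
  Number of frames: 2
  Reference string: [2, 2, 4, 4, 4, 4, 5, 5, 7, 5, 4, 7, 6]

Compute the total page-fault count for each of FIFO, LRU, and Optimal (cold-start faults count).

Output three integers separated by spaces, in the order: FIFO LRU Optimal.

--- FIFO ---
  step 0: ref 2 -> FAULT, frames=[2,-] (faults so far: 1)
  step 1: ref 2 -> HIT, frames=[2,-] (faults so far: 1)
  step 2: ref 4 -> FAULT, frames=[2,4] (faults so far: 2)
  step 3: ref 4 -> HIT, frames=[2,4] (faults so far: 2)
  step 4: ref 4 -> HIT, frames=[2,4] (faults so far: 2)
  step 5: ref 4 -> HIT, frames=[2,4] (faults so far: 2)
  step 6: ref 5 -> FAULT, evict 2, frames=[5,4] (faults so far: 3)
  step 7: ref 5 -> HIT, frames=[5,4] (faults so far: 3)
  step 8: ref 7 -> FAULT, evict 4, frames=[5,7] (faults so far: 4)
  step 9: ref 5 -> HIT, frames=[5,7] (faults so far: 4)
  step 10: ref 4 -> FAULT, evict 5, frames=[4,7] (faults so far: 5)
  step 11: ref 7 -> HIT, frames=[4,7] (faults so far: 5)
  step 12: ref 6 -> FAULT, evict 7, frames=[4,6] (faults so far: 6)
  FIFO total faults: 6
--- LRU ---
  step 0: ref 2 -> FAULT, frames=[2,-] (faults so far: 1)
  step 1: ref 2 -> HIT, frames=[2,-] (faults so far: 1)
  step 2: ref 4 -> FAULT, frames=[2,4] (faults so far: 2)
  step 3: ref 4 -> HIT, frames=[2,4] (faults so far: 2)
  step 4: ref 4 -> HIT, frames=[2,4] (faults so far: 2)
  step 5: ref 4 -> HIT, frames=[2,4] (faults so far: 2)
  step 6: ref 5 -> FAULT, evict 2, frames=[5,4] (faults so far: 3)
  step 7: ref 5 -> HIT, frames=[5,4] (faults so far: 3)
  step 8: ref 7 -> FAULT, evict 4, frames=[5,7] (faults so far: 4)
  step 9: ref 5 -> HIT, frames=[5,7] (faults so far: 4)
  step 10: ref 4 -> FAULT, evict 7, frames=[5,4] (faults so far: 5)
  step 11: ref 7 -> FAULT, evict 5, frames=[7,4] (faults so far: 6)
  step 12: ref 6 -> FAULT, evict 4, frames=[7,6] (faults so far: 7)
  LRU total faults: 7
--- Optimal ---
  step 0: ref 2 -> FAULT, frames=[2,-] (faults so far: 1)
  step 1: ref 2 -> HIT, frames=[2,-] (faults so far: 1)
  step 2: ref 4 -> FAULT, frames=[2,4] (faults so far: 2)
  step 3: ref 4 -> HIT, frames=[2,4] (faults so far: 2)
  step 4: ref 4 -> HIT, frames=[2,4] (faults so far: 2)
  step 5: ref 4 -> HIT, frames=[2,4] (faults so far: 2)
  step 6: ref 5 -> FAULT, evict 2, frames=[5,4] (faults so far: 3)
  step 7: ref 5 -> HIT, frames=[5,4] (faults so far: 3)
  step 8: ref 7 -> FAULT, evict 4, frames=[5,7] (faults so far: 4)
  step 9: ref 5 -> HIT, frames=[5,7] (faults so far: 4)
  step 10: ref 4 -> FAULT, evict 5, frames=[4,7] (faults so far: 5)
  step 11: ref 7 -> HIT, frames=[4,7] (faults so far: 5)
  step 12: ref 6 -> FAULT, evict 4, frames=[6,7] (faults so far: 6)
  Optimal total faults: 6

Answer: 6 7 6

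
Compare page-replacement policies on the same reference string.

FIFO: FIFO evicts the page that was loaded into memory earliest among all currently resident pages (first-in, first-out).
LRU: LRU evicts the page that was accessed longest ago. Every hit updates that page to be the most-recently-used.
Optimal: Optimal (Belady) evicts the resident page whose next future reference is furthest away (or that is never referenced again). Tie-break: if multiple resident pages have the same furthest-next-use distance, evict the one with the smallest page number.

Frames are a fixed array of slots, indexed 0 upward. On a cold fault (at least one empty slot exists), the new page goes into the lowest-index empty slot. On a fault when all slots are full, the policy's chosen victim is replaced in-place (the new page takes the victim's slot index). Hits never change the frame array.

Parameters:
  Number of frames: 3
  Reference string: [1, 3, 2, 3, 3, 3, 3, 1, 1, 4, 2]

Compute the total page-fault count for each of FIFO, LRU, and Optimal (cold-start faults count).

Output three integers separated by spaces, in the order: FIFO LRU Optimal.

--- FIFO ---
  step 0: ref 1 -> FAULT, frames=[1,-,-] (faults so far: 1)
  step 1: ref 3 -> FAULT, frames=[1,3,-] (faults so far: 2)
  step 2: ref 2 -> FAULT, frames=[1,3,2] (faults so far: 3)
  step 3: ref 3 -> HIT, frames=[1,3,2] (faults so far: 3)
  step 4: ref 3 -> HIT, frames=[1,3,2] (faults so far: 3)
  step 5: ref 3 -> HIT, frames=[1,3,2] (faults so far: 3)
  step 6: ref 3 -> HIT, frames=[1,3,2] (faults so far: 3)
  step 7: ref 1 -> HIT, frames=[1,3,2] (faults so far: 3)
  step 8: ref 1 -> HIT, frames=[1,3,2] (faults so far: 3)
  step 9: ref 4 -> FAULT, evict 1, frames=[4,3,2] (faults so far: 4)
  step 10: ref 2 -> HIT, frames=[4,3,2] (faults so far: 4)
  FIFO total faults: 4
--- LRU ---
  step 0: ref 1 -> FAULT, frames=[1,-,-] (faults so far: 1)
  step 1: ref 3 -> FAULT, frames=[1,3,-] (faults so far: 2)
  step 2: ref 2 -> FAULT, frames=[1,3,2] (faults so far: 3)
  step 3: ref 3 -> HIT, frames=[1,3,2] (faults so far: 3)
  step 4: ref 3 -> HIT, frames=[1,3,2] (faults so far: 3)
  step 5: ref 3 -> HIT, frames=[1,3,2] (faults so far: 3)
  step 6: ref 3 -> HIT, frames=[1,3,2] (faults so far: 3)
  step 7: ref 1 -> HIT, frames=[1,3,2] (faults so far: 3)
  step 8: ref 1 -> HIT, frames=[1,3,2] (faults so far: 3)
  step 9: ref 4 -> FAULT, evict 2, frames=[1,3,4] (faults so far: 4)
  step 10: ref 2 -> FAULT, evict 3, frames=[1,2,4] (faults so far: 5)
  LRU total faults: 5
--- Optimal ---
  step 0: ref 1 -> FAULT, frames=[1,-,-] (faults so far: 1)
  step 1: ref 3 -> FAULT, frames=[1,3,-] (faults so far: 2)
  step 2: ref 2 -> FAULT, frames=[1,3,2] (faults so far: 3)
  step 3: ref 3 -> HIT, frames=[1,3,2] (faults so far: 3)
  step 4: ref 3 -> HIT, frames=[1,3,2] (faults so far: 3)
  step 5: ref 3 -> HIT, frames=[1,3,2] (faults so far: 3)
  step 6: ref 3 -> HIT, frames=[1,3,2] (faults so far: 3)
  step 7: ref 1 -> HIT, frames=[1,3,2] (faults so far: 3)
  step 8: ref 1 -> HIT, frames=[1,3,2] (faults so far: 3)
  step 9: ref 4 -> FAULT, evict 1, frames=[4,3,2] (faults so far: 4)
  step 10: ref 2 -> HIT, frames=[4,3,2] (faults so far: 4)
  Optimal total faults: 4

Answer: 4 5 4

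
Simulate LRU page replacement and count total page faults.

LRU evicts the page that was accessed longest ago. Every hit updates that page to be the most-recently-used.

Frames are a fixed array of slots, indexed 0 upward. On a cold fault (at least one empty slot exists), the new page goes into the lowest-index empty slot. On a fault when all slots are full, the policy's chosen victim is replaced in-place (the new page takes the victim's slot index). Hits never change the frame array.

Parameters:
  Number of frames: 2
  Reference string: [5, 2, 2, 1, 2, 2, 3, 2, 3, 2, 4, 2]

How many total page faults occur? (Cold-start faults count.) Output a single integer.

Step 0: ref 5 → FAULT, frames=[5,-]
Step 1: ref 2 → FAULT, frames=[5,2]
Step 2: ref 2 → HIT, frames=[5,2]
Step 3: ref 1 → FAULT (evict 5), frames=[1,2]
Step 4: ref 2 → HIT, frames=[1,2]
Step 5: ref 2 → HIT, frames=[1,2]
Step 6: ref 3 → FAULT (evict 1), frames=[3,2]
Step 7: ref 2 → HIT, frames=[3,2]
Step 8: ref 3 → HIT, frames=[3,2]
Step 9: ref 2 → HIT, frames=[3,2]
Step 10: ref 4 → FAULT (evict 3), frames=[4,2]
Step 11: ref 2 → HIT, frames=[4,2]
Total faults: 5

Answer: 5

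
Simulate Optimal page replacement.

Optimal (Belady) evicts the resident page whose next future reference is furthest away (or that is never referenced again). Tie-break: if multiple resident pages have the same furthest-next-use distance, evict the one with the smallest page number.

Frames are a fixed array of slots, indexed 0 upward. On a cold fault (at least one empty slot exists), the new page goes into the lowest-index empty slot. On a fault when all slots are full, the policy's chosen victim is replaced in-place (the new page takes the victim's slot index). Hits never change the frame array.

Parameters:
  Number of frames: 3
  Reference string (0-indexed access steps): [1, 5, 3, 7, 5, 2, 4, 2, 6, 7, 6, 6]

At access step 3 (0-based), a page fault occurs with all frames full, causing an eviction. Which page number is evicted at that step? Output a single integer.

Step 0: ref 1 -> FAULT, frames=[1,-,-]
Step 1: ref 5 -> FAULT, frames=[1,5,-]
Step 2: ref 3 -> FAULT, frames=[1,5,3]
Step 3: ref 7 -> FAULT, evict 1, frames=[7,5,3]
At step 3: evicted page 1

Answer: 1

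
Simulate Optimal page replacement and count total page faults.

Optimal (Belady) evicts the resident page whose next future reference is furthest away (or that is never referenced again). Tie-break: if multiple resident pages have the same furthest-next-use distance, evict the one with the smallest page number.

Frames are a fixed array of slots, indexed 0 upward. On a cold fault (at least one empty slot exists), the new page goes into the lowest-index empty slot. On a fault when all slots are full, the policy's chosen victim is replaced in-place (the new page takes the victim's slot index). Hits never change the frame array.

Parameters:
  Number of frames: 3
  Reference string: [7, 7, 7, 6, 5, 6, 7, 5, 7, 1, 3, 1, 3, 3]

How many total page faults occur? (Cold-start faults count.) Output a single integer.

Answer: 5

Derivation:
Step 0: ref 7 → FAULT, frames=[7,-,-]
Step 1: ref 7 → HIT, frames=[7,-,-]
Step 2: ref 7 → HIT, frames=[7,-,-]
Step 3: ref 6 → FAULT, frames=[7,6,-]
Step 4: ref 5 → FAULT, frames=[7,6,5]
Step 5: ref 6 → HIT, frames=[7,6,5]
Step 6: ref 7 → HIT, frames=[7,6,5]
Step 7: ref 5 → HIT, frames=[7,6,5]
Step 8: ref 7 → HIT, frames=[7,6,5]
Step 9: ref 1 → FAULT (evict 5), frames=[7,6,1]
Step 10: ref 3 → FAULT (evict 6), frames=[7,3,1]
Step 11: ref 1 → HIT, frames=[7,3,1]
Step 12: ref 3 → HIT, frames=[7,3,1]
Step 13: ref 3 → HIT, frames=[7,3,1]
Total faults: 5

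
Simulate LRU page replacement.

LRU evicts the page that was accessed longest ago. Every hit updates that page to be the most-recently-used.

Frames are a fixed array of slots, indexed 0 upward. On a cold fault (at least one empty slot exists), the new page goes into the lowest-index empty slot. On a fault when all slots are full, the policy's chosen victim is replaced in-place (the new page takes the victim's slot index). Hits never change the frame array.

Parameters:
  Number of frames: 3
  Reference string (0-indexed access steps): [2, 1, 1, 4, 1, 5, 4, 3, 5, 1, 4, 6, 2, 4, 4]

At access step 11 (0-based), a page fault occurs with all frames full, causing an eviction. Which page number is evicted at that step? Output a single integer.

Answer: 5

Derivation:
Step 0: ref 2 -> FAULT, frames=[2,-,-]
Step 1: ref 1 -> FAULT, frames=[2,1,-]
Step 2: ref 1 -> HIT, frames=[2,1,-]
Step 3: ref 4 -> FAULT, frames=[2,1,4]
Step 4: ref 1 -> HIT, frames=[2,1,4]
Step 5: ref 5 -> FAULT, evict 2, frames=[5,1,4]
Step 6: ref 4 -> HIT, frames=[5,1,4]
Step 7: ref 3 -> FAULT, evict 1, frames=[5,3,4]
Step 8: ref 5 -> HIT, frames=[5,3,4]
Step 9: ref 1 -> FAULT, evict 4, frames=[5,3,1]
Step 10: ref 4 -> FAULT, evict 3, frames=[5,4,1]
Step 11: ref 6 -> FAULT, evict 5, frames=[6,4,1]
At step 11: evicted page 5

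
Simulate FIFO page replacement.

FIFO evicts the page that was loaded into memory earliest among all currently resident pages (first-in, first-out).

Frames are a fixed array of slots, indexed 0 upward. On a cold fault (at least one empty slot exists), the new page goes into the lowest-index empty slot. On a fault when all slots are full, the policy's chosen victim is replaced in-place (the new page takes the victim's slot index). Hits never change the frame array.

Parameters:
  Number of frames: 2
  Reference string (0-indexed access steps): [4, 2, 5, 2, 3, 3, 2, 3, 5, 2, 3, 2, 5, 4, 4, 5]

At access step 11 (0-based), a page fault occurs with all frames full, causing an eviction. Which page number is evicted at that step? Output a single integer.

Answer: 5

Derivation:
Step 0: ref 4 -> FAULT, frames=[4,-]
Step 1: ref 2 -> FAULT, frames=[4,2]
Step 2: ref 5 -> FAULT, evict 4, frames=[5,2]
Step 3: ref 2 -> HIT, frames=[5,2]
Step 4: ref 3 -> FAULT, evict 2, frames=[5,3]
Step 5: ref 3 -> HIT, frames=[5,3]
Step 6: ref 2 -> FAULT, evict 5, frames=[2,3]
Step 7: ref 3 -> HIT, frames=[2,3]
Step 8: ref 5 -> FAULT, evict 3, frames=[2,5]
Step 9: ref 2 -> HIT, frames=[2,5]
Step 10: ref 3 -> FAULT, evict 2, frames=[3,5]
Step 11: ref 2 -> FAULT, evict 5, frames=[3,2]
At step 11: evicted page 5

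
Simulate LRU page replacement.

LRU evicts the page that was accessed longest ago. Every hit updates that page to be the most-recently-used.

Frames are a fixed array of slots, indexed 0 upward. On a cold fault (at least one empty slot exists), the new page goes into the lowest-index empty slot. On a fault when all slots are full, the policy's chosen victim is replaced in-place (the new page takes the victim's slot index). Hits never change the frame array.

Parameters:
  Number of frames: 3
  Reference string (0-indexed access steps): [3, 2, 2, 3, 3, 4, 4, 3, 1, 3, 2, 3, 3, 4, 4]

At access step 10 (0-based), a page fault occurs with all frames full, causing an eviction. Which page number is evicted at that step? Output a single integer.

Answer: 4

Derivation:
Step 0: ref 3 -> FAULT, frames=[3,-,-]
Step 1: ref 2 -> FAULT, frames=[3,2,-]
Step 2: ref 2 -> HIT, frames=[3,2,-]
Step 3: ref 3 -> HIT, frames=[3,2,-]
Step 4: ref 3 -> HIT, frames=[3,2,-]
Step 5: ref 4 -> FAULT, frames=[3,2,4]
Step 6: ref 4 -> HIT, frames=[3,2,4]
Step 7: ref 3 -> HIT, frames=[3,2,4]
Step 8: ref 1 -> FAULT, evict 2, frames=[3,1,4]
Step 9: ref 3 -> HIT, frames=[3,1,4]
Step 10: ref 2 -> FAULT, evict 4, frames=[3,1,2]
At step 10: evicted page 4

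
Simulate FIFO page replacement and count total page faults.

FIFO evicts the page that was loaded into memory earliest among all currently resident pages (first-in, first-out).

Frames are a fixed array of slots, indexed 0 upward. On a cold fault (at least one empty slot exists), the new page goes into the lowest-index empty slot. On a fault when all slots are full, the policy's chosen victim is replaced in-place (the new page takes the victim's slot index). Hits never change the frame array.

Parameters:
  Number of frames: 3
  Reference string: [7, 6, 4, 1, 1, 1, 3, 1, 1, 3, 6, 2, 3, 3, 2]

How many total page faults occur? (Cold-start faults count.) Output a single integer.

Answer: 7

Derivation:
Step 0: ref 7 → FAULT, frames=[7,-,-]
Step 1: ref 6 → FAULT, frames=[7,6,-]
Step 2: ref 4 → FAULT, frames=[7,6,4]
Step 3: ref 1 → FAULT (evict 7), frames=[1,6,4]
Step 4: ref 1 → HIT, frames=[1,6,4]
Step 5: ref 1 → HIT, frames=[1,6,4]
Step 6: ref 3 → FAULT (evict 6), frames=[1,3,4]
Step 7: ref 1 → HIT, frames=[1,3,4]
Step 8: ref 1 → HIT, frames=[1,3,4]
Step 9: ref 3 → HIT, frames=[1,3,4]
Step 10: ref 6 → FAULT (evict 4), frames=[1,3,6]
Step 11: ref 2 → FAULT (evict 1), frames=[2,3,6]
Step 12: ref 3 → HIT, frames=[2,3,6]
Step 13: ref 3 → HIT, frames=[2,3,6]
Step 14: ref 2 → HIT, frames=[2,3,6]
Total faults: 7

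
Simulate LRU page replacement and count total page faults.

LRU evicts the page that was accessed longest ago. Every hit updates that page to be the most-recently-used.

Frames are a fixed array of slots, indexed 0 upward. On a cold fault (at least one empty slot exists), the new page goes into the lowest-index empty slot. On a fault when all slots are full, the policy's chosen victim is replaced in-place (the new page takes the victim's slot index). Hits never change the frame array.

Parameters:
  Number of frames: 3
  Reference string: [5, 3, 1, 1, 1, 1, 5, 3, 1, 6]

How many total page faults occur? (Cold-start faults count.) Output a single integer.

Answer: 4

Derivation:
Step 0: ref 5 → FAULT, frames=[5,-,-]
Step 1: ref 3 → FAULT, frames=[5,3,-]
Step 2: ref 1 → FAULT, frames=[5,3,1]
Step 3: ref 1 → HIT, frames=[5,3,1]
Step 4: ref 1 → HIT, frames=[5,3,1]
Step 5: ref 1 → HIT, frames=[5,3,1]
Step 6: ref 5 → HIT, frames=[5,3,1]
Step 7: ref 3 → HIT, frames=[5,3,1]
Step 8: ref 1 → HIT, frames=[5,3,1]
Step 9: ref 6 → FAULT (evict 5), frames=[6,3,1]
Total faults: 4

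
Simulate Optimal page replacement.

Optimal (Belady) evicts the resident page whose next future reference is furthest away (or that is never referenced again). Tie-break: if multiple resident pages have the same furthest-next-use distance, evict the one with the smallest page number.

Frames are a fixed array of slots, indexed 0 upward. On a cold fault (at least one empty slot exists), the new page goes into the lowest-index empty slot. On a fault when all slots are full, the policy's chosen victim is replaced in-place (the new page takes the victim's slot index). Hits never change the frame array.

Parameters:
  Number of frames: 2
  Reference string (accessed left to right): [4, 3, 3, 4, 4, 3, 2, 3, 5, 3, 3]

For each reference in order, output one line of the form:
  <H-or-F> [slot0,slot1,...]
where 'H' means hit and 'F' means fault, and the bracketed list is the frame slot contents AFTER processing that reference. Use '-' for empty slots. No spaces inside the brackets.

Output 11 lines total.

F [4,-]
F [4,3]
H [4,3]
H [4,3]
H [4,3]
H [4,3]
F [2,3]
H [2,3]
F [5,3]
H [5,3]
H [5,3]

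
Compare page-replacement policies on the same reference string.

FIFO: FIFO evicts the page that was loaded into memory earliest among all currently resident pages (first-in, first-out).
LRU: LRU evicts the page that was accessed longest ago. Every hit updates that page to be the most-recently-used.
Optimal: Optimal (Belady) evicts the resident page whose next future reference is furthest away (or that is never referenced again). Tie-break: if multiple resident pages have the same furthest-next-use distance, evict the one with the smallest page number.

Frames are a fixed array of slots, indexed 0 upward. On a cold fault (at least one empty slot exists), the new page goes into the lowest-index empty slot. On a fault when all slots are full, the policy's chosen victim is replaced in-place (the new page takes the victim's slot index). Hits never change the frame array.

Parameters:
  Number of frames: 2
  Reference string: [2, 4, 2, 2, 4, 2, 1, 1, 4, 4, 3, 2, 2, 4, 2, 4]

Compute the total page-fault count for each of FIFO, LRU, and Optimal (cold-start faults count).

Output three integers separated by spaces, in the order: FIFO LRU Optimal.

Answer: 6 7 5

Derivation:
--- FIFO ---
  step 0: ref 2 -> FAULT, frames=[2,-] (faults so far: 1)
  step 1: ref 4 -> FAULT, frames=[2,4] (faults so far: 2)
  step 2: ref 2 -> HIT, frames=[2,4] (faults so far: 2)
  step 3: ref 2 -> HIT, frames=[2,4] (faults so far: 2)
  step 4: ref 4 -> HIT, frames=[2,4] (faults so far: 2)
  step 5: ref 2 -> HIT, frames=[2,4] (faults so far: 2)
  step 6: ref 1 -> FAULT, evict 2, frames=[1,4] (faults so far: 3)
  step 7: ref 1 -> HIT, frames=[1,4] (faults so far: 3)
  step 8: ref 4 -> HIT, frames=[1,4] (faults so far: 3)
  step 9: ref 4 -> HIT, frames=[1,4] (faults so far: 3)
  step 10: ref 3 -> FAULT, evict 4, frames=[1,3] (faults so far: 4)
  step 11: ref 2 -> FAULT, evict 1, frames=[2,3] (faults so far: 5)
  step 12: ref 2 -> HIT, frames=[2,3] (faults so far: 5)
  step 13: ref 4 -> FAULT, evict 3, frames=[2,4] (faults so far: 6)
  step 14: ref 2 -> HIT, frames=[2,4] (faults so far: 6)
  step 15: ref 4 -> HIT, frames=[2,4] (faults so far: 6)
  FIFO total faults: 6
--- LRU ---
  step 0: ref 2 -> FAULT, frames=[2,-] (faults so far: 1)
  step 1: ref 4 -> FAULT, frames=[2,4] (faults so far: 2)
  step 2: ref 2 -> HIT, frames=[2,4] (faults so far: 2)
  step 3: ref 2 -> HIT, frames=[2,4] (faults so far: 2)
  step 4: ref 4 -> HIT, frames=[2,4] (faults so far: 2)
  step 5: ref 2 -> HIT, frames=[2,4] (faults so far: 2)
  step 6: ref 1 -> FAULT, evict 4, frames=[2,1] (faults so far: 3)
  step 7: ref 1 -> HIT, frames=[2,1] (faults so far: 3)
  step 8: ref 4 -> FAULT, evict 2, frames=[4,1] (faults so far: 4)
  step 9: ref 4 -> HIT, frames=[4,1] (faults so far: 4)
  step 10: ref 3 -> FAULT, evict 1, frames=[4,3] (faults so far: 5)
  step 11: ref 2 -> FAULT, evict 4, frames=[2,3] (faults so far: 6)
  step 12: ref 2 -> HIT, frames=[2,3] (faults so far: 6)
  step 13: ref 4 -> FAULT, evict 3, frames=[2,4] (faults so far: 7)
  step 14: ref 2 -> HIT, frames=[2,4] (faults so far: 7)
  step 15: ref 4 -> HIT, frames=[2,4] (faults so far: 7)
  LRU total faults: 7
--- Optimal ---
  step 0: ref 2 -> FAULT, frames=[2,-] (faults so far: 1)
  step 1: ref 4 -> FAULT, frames=[2,4] (faults so far: 2)
  step 2: ref 2 -> HIT, frames=[2,4] (faults so far: 2)
  step 3: ref 2 -> HIT, frames=[2,4] (faults so far: 2)
  step 4: ref 4 -> HIT, frames=[2,4] (faults so far: 2)
  step 5: ref 2 -> HIT, frames=[2,4] (faults so far: 2)
  step 6: ref 1 -> FAULT, evict 2, frames=[1,4] (faults so far: 3)
  step 7: ref 1 -> HIT, frames=[1,4] (faults so far: 3)
  step 8: ref 4 -> HIT, frames=[1,4] (faults so far: 3)
  step 9: ref 4 -> HIT, frames=[1,4] (faults so far: 3)
  step 10: ref 3 -> FAULT, evict 1, frames=[3,4] (faults so far: 4)
  step 11: ref 2 -> FAULT, evict 3, frames=[2,4] (faults so far: 5)
  step 12: ref 2 -> HIT, frames=[2,4] (faults so far: 5)
  step 13: ref 4 -> HIT, frames=[2,4] (faults so far: 5)
  step 14: ref 2 -> HIT, frames=[2,4] (faults so far: 5)
  step 15: ref 4 -> HIT, frames=[2,4] (faults so far: 5)
  Optimal total faults: 5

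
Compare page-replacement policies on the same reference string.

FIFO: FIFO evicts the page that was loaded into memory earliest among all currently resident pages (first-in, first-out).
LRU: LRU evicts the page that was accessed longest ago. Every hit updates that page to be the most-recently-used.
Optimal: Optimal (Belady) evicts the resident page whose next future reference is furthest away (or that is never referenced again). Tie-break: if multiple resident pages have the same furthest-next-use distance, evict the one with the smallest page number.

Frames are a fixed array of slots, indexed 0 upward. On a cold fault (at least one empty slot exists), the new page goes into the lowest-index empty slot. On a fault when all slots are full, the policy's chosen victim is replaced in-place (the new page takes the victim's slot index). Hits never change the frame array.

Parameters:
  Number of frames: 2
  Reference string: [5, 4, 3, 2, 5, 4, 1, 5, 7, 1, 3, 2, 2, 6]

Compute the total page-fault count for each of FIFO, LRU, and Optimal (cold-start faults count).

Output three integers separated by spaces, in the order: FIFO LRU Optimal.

--- FIFO ---
  step 0: ref 5 -> FAULT, frames=[5,-] (faults so far: 1)
  step 1: ref 4 -> FAULT, frames=[5,4] (faults so far: 2)
  step 2: ref 3 -> FAULT, evict 5, frames=[3,4] (faults so far: 3)
  step 3: ref 2 -> FAULT, evict 4, frames=[3,2] (faults so far: 4)
  step 4: ref 5 -> FAULT, evict 3, frames=[5,2] (faults so far: 5)
  step 5: ref 4 -> FAULT, evict 2, frames=[5,4] (faults so far: 6)
  step 6: ref 1 -> FAULT, evict 5, frames=[1,4] (faults so far: 7)
  step 7: ref 5 -> FAULT, evict 4, frames=[1,5] (faults so far: 8)
  step 8: ref 7 -> FAULT, evict 1, frames=[7,5] (faults so far: 9)
  step 9: ref 1 -> FAULT, evict 5, frames=[7,1] (faults so far: 10)
  step 10: ref 3 -> FAULT, evict 7, frames=[3,1] (faults so far: 11)
  step 11: ref 2 -> FAULT, evict 1, frames=[3,2] (faults so far: 12)
  step 12: ref 2 -> HIT, frames=[3,2] (faults so far: 12)
  step 13: ref 6 -> FAULT, evict 3, frames=[6,2] (faults so far: 13)
  FIFO total faults: 13
--- LRU ---
  step 0: ref 5 -> FAULT, frames=[5,-] (faults so far: 1)
  step 1: ref 4 -> FAULT, frames=[5,4] (faults so far: 2)
  step 2: ref 3 -> FAULT, evict 5, frames=[3,4] (faults so far: 3)
  step 3: ref 2 -> FAULT, evict 4, frames=[3,2] (faults so far: 4)
  step 4: ref 5 -> FAULT, evict 3, frames=[5,2] (faults so far: 5)
  step 5: ref 4 -> FAULT, evict 2, frames=[5,4] (faults so far: 6)
  step 6: ref 1 -> FAULT, evict 5, frames=[1,4] (faults so far: 7)
  step 7: ref 5 -> FAULT, evict 4, frames=[1,5] (faults so far: 8)
  step 8: ref 7 -> FAULT, evict 1, frames=[7,5] (faults so far: 9)
  step 9: ref 1 -> FAULT, evict 5, frames=[7,1] (faults so far: 10)
  step 10: ref 3 -> FAULT, evict 7, frames=[3,1] (faults so far: 11)
  step 11: ref 2 -> FAULT, evict 1, frames=[3,2] (faults so far: 12)
  step 12: ref 2 -> HIT, frames=[3,2] (faults so far: 12)
  step 13: ref 6 -> FAULT, evict 3, frames=[6,2] (faults so far: 13)
  LRU total faults: 13
--- Optimal ---
  step 0: ref 5 -> FAULT, frames=[5,-] (faults so far: 1)
  step 1: ref 4 -> FAULT, frames=[5,4] (faults so far: 2)
  step 2: ref 3 -> FAULT, evict 4, frames=[5,3] (faults so far: 3)
  step 3: ref 2 -> FAULT, evict 3, frames=[5,2] (faults so far: 4)
  step 4: ref 5 -> HIT, frames=[5,2] (faults so far: 4)
  step 5: ref 4 -> FAULT, evict 2, frames=[5,4] (faults so far: 5)
  step 6: ref 1 -> FAULT, evict 4, frames=[5,1] (faults so far: 6)
  step 7: ref 5 -> HIT, frames=[5,1] (faults so far: 6)
  step 8: ref 7 -> FAULT, evict 5, frames=[7,1] (faults so far: 7)
  step 9: ref 1 -> HIT, frames=[7,1] (faults so far: 7)
  step 10: ref 3 -> FAULT, evict 1, frames=[7,3] (faults so far: 8)
  step 11: ref 2 -> FAULT, evict 3, frames=[7,2] (faults so far: 9)
  step 12: ref 2 -> HIT, frames=[7,2] (faults so far: 9)
  step 13: ref 6 -> FAULT, evict 2, frames=[7,6] (faults so far: 10)
  Optimal total faults: 10

Answer: 13 13 10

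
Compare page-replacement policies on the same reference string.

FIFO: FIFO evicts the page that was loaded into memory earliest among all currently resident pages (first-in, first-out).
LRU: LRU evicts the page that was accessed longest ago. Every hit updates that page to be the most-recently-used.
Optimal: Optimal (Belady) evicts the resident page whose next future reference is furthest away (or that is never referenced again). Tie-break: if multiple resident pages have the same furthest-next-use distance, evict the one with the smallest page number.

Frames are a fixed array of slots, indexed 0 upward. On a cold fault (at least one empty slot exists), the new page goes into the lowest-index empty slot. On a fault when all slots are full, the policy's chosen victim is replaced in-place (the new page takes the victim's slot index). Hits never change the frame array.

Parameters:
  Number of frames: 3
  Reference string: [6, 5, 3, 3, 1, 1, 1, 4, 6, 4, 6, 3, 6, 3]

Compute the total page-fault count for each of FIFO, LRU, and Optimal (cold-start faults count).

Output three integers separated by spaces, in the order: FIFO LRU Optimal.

Answer: 7 7 5

Derivation:
--- FIFO ---
  step 0: ref 6 -> FAULT, frames=[6,-,-] (faults so far: 1)
  step 1: ref 5 -> FAULT, frames=[6,5,-] (faults so far: 2)
  step 2: ref 3 -> FAULT, frames=[6,5,3] (faults so far: 3)
  step 3: ref 3 -> HIT, frames=[6,5,3] (faults so far: 3)
  step 4: ref 1 -> FAULT, evict 6, frames=[1,5,3] (faults so far: 4)
  step 5: ref 1 -> HIT, frames=[1,5,3] (faults so far: 4)
  step 6: ref 1 -> HIT, frames=[1,5,3] (faults so far: 4)
  step 7: ref 4 -> FAULT, evict 5, frames=[1,4,3] (faults so far: 5)
  step 8: ref 6 -> FAULT, evict 3, frames=[1,4,6] (faults so far: 6)
  step 9: ref 4 -> HIT, frames=[1,4,6] (faults so far: 6)
  step 10: ref 6 -> HIT, frames=[1,4,6] (faults so far: 6)
  step 11: ref 3 -> FAULT, evict 1, frames=[3,4,6] (faults so far: 7)
  step 12: ref 6 -> HIT, frames=[3,4,6] (faults so far: 7)
  step 13: ref 3 -> HIT, frames=[3,4,6] (faults so far: 7)
  FIFO total faults: 7
--- LRU ---
  step 0: ref 6 -> FAULT, frames=[6,-,-] (faults so far: 1)
  step 1: ref 5 -> FAULT, frames=[6,5,-] (faults so far: 2)
  step 2: ref 3 -> FAULT, frames=[6,5,3] (faults so far: 3)
  step 3: ref 3 -> HIT, frames=[6,5,3] (faults so far: 3)
  step 4: ref 1 -> FAULT, evict 6, frames=[1,5,3] (faults so far: 4)
  step 5: ref 1 -> HIT, frames=[1,5,3] (faults so far: 4)
  step 6: ref 1 -> HIT, frames=[1,5,3] (faults so far: 4)
  step 7: ref 4 -> FAULT, evict 5, frames=[1,4,3] (faults so far: 5)
  step 8: ref 6 -> FAULT, evict 3, frames=[1,4,6] (faults so far: 6)
  step 9: ref 4 -> HIT, frames=[1,4,6] (faults so far: 6)
  step 10: ref 6 -> HIT, frames=[1,4,6] (faults so far: 6)
  step 11: ref 3 -> FAULT, evict 1, frames=[3,4,6] (faults so far: 7)
  step 12: ref 6 -> HIT, frames=[3,4,6] (faults so far: 7)
  step 13: ref 3 -> HIT, frames=[3,4,6] (faults so far: 7)
  LRU total faults: 7
--- Optimal ---
  step 0: ref 6 -> FAULT, frames=[6,-,-] (faults so far: 1)
  step 1: ref 5 -> FAULT, frames=[6,5,-] (faults so far: 2)
  step 2: ref 3 -> FAULT, frames=[6,5,3] (faults so far: 3)
  step 3: ref 3 -> HIT, frames=[6,5,3] (faults so far: 3)
  step 4: ref 1 -> FAULT, evict 5, frames=[6,1,3] (faults so far: 4)
  step 5: ref 1 -> HIT, frames=[6,1,3] (faults so far: 4)
  step 6: ref 1 -> HIT, frames=[6,1,3] (faults so far: 4)
  step 7: ref 4 -> FAULT, evict 1, frames=[6,4,3] (faults so far: 5)
  step 8: ref 6 -> HIT, frames=[6,4,3] (faults so far: 5)
  step 9: ref 4 -> HIT, frames=[6,4,3] (faults so far: 5)
  step 10: ref 6 -> HIT, frames=[6,4,3] (faults so far: 5)
  step 11: ref 3 -> HIT, frames=[6,4,3] (faults so far: 5)
  step 12: ref 6 -> HIT, frames=[6,4,3] (faults so far: 5)
  step 13: ref 3 -> HIT, frames=[6,4,3] (faults so far: 5)
  Optimal total faults: 5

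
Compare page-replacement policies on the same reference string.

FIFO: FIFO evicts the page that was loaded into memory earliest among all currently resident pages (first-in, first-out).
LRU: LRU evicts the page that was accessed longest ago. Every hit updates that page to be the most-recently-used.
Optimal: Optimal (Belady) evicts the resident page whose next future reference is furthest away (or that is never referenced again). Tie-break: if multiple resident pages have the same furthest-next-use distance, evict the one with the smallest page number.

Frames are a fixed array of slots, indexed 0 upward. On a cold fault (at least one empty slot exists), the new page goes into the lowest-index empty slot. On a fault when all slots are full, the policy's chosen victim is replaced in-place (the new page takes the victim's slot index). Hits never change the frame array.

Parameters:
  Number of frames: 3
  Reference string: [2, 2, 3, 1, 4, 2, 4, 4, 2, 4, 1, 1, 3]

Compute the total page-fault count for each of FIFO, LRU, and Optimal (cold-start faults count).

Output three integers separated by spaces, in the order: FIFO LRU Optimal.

Answer: 6 6 5

Derivation:
--- FIFO ---
  step 0: ref 2 -> FAULT, frames=[2,-,-] (faults so far: 1)
  step 1: ref 2 -> HIT, frames=[2,-,-] (faults so far: 1)
  step 2: ref 3 -> FAULT, frames=[2,3,-] (faults so far: 2)
  step 3: ref 1 -> FAULT, frames=[2,3,1] (faults so far: 3)
  step 4: ref 4 -> FAULT, evict 2, frames=[4,3,1] (faults so far: 4)
  step 5: ref 2 -> FAULT, evict 3, frames=[4,2,1] (faults so far: 5)
  step 6: ref 4 -> HIT, frames=[4,2,1] (faults so far: 5)
  step 7: ref 4 -> HIT, frames=[4,2,1] (faults so far: 5)
  step 8: ref 2 -> HIT, frames=[4,2,1] (faults so far: 5)
  step 9: ref 4 -> HIT, frames=[4,2,1] (faults so far: 5)
  step 10: ref 1 -> HIT, frames=[4,2,1] (faults so far: 5)
  step 11: ref 1 -> HIT, frames=[4,2,1] (faults so far: 5)
  step 12: ref 3 -> FAULT, evict 1, frames=[4,2,3] (faults so far: 6)
  FIFO total faults: 6
--- LRU ---
  step 0: ref 2 -> FAULT, frames=[2,-,-] (faults so far: 1)
  step 1: ref 2 -> HIT, frames=[2,-,-] (faults so far: 1)
  step 2: ref 3 -> FAULT, frames=[2,3,-] (faults so far: 2)
  step 3: ref 1 -> FAULT, frames=[2,3,1] (faults so far: 3)
  step 4: ref 4 -> FAULT, evict 2, frames=[4,3,1] (faults so far: 4)
  step 5: ref 2 -> FAULT, evict 3, frames=[4,2,1] (faults so far: 5)
  step 6: ref 4 -> HIT, frames=[4,2,1] (faults so far: 5)
  step 7: ref 4 -> HIT, frames=[4,2,1] (faults so far: 5)
  step 8: ref 2 -> HIT, frames=[4,2,1] (faults so far: 5)
  step 9: ref 4 -> HIT, frames=[4,2,1] (faults so far: 5)
  step 10: ref 1 -> HIT, frames=[4,2,1] (faults so far: 5)
  step 11: ref 1 -> HIT, frames=[4,2,1] (faults so far: 5)
  step 12: ref 3 -> FAULT, evict 2, frames=[4,3,1] (faults so far: 6)
  LRU total faults: 6
--- Optimal ---
  step 0: ref 2 -> FAULT, frames=[2,-,-] (faults so far: 1)
  step 1: ref 2 -> HIT, frames=[2,-,-] (faults so far: 1)
  step 2: ref 3 -> FAULT, frames=[2,3,-] (faults so far: 2)
  step 3: ref 1 -> FAULT, frames=[2,3,1] (faults so far: 3)
  step 4: ref 4 -> FAULT, evict 3, frames=[2,4,1] (faults so far: 4)
  step 5: ref 2 -> HIT, frames=[2,4,1] (faults so far: 4)
  step 6: ref 4 -> HIT, frames=[2,4,1] (faults so far: 4)
  step 7: ref 4 -> HIT, frames=[2,4,1] (faults so far: 4)
  step 8: ref 2 -> HIT, frames=[2,4,1] (faults so far: 4)
  step 9: ref 4 -> HIT, frames=[2,4,1] (faults so far: 4)
  step 10: ref 1 -> HIT, frames=[2,4,1] (faults so far: 4)
  step 11: ref 1 -> HIT, frames=[2,4,1] (faults so far: 4)
  step 12: ref 3 -> FAULT, evict 1, frames=[2,4,3] (faults so far: 5)
  Optimal total faults: 5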